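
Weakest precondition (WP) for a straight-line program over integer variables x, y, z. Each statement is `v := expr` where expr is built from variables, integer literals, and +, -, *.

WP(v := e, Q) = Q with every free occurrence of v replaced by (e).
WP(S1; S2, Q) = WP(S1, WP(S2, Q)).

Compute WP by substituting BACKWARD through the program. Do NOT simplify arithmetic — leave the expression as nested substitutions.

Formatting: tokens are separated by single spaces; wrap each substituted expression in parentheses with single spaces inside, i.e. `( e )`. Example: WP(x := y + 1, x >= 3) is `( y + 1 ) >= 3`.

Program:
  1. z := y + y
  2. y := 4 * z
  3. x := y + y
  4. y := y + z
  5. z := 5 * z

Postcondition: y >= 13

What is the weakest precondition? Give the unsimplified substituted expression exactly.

Answer: ( ( 4 * ( y + y ) ) + ( y + y ) ) >= 13

Derivation:
post: y >= 13
stmt 5: z := 5 * z  -- replace 0 occurrence(s) of z with (5 * z)
  => y >= 13
stmt 4: y := y + z  -- replace 1 occurrence(s) of y with (y + z)
  => ( y + z ) >= 13
stmt 3: x := y + y  -- replace 0 occurrence(s) of x with (y + y)
  => ( y + z ) >= 13
stmt 2: y := 4 * z  -- replace 1 occurrence(s) of y with (4 * z)
  => ( ( 4 * z ) + z ) >= 13
stmt 1: z := y + y  -- replace 2 occurrence(s) of z with (y + y)
  => ( ( 4 * ( y + y ) ) + ( y + y ) ) >= 13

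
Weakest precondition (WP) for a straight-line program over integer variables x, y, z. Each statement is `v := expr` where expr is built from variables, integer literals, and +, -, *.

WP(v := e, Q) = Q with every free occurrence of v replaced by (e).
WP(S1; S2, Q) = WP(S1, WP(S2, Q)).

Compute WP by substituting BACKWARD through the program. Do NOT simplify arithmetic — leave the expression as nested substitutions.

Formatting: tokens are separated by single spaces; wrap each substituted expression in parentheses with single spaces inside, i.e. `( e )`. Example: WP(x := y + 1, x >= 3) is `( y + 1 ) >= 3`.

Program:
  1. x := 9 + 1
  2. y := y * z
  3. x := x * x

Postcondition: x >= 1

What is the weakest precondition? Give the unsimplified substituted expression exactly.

post: x >= 1
stmt 3: x := x * x  -- replace 1 occurrence(s) of x with (x * x)
  => ( x * x ) >= 1
stmt 2: y := y * z  -- replace 0 occurrence(s) of y with (y * z)
  => ( x * x ) >= 1
stmt 1: x := 9 + 1  -- replace 2 occurrence(s) of x with (9 + 1)
  => ( ( 9 + 1 ) * ( 9 + 1 ) ) >= 1

Answer: ( ( 9 + 1 ) * ( 9 + 1 ) ) >= 1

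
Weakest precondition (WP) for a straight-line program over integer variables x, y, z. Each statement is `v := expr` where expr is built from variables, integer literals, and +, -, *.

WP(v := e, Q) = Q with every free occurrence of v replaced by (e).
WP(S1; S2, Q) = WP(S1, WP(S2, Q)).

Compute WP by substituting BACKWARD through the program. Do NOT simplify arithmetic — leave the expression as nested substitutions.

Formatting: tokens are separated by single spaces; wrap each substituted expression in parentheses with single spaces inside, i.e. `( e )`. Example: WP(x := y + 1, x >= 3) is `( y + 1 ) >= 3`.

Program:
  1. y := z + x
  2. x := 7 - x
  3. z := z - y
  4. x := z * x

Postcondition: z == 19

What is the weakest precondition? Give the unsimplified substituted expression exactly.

post: z == 19
stmt 4: x := z * x  -- replace 0 occurrence(s) of x with (z * x)
  => z == 19
stmt 3: z := z - y  -- replace 1 occurrence(s) of z with (z - y)
  => ( z - y ) == 19
stmt 2: x := 7 - x  -- replace 0 occurrence(s) of x with (7 - x)
  => ( z - y ) == 19
stmt 1: y := z + x  -- replace 1 occurrence(s) of y with (z + x)
  => ( z - ( z + x ) ) == 19

Answer: ( z - ( z + x ) ) == 19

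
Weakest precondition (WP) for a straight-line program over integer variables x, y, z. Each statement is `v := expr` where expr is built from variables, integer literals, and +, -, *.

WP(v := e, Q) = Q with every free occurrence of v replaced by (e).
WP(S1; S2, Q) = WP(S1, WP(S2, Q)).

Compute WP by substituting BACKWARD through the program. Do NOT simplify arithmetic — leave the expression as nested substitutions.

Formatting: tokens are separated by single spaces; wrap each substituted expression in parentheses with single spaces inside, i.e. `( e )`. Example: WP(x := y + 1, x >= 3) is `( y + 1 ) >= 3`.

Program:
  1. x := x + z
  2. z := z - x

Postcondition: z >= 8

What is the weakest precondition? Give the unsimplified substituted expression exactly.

Answer: ( z - ( x + z ) ) >= 8

Derivation:
post: z >= 8
stmt 2: z := z - x  -- replace 1 occurrence(s) of z with (z - x)
  => ( z - x ) >= 8
stmt 1: x := x + z  -- replace 1 occurrence(s) of x with (x + z)
  => ( z - ( x + z ) ) >= 8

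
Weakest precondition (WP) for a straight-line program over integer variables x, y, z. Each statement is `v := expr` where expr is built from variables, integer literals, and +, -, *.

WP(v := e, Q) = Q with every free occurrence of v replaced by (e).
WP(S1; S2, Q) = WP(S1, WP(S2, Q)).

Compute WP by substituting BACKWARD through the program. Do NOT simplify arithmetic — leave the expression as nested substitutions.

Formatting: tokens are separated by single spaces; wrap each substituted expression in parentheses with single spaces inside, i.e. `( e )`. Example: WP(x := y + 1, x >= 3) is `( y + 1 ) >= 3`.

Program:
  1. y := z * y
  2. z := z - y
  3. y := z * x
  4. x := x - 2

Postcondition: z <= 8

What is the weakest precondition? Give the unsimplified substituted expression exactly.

Answer: ( z - ( z * y ) ) <= 8

Derivation:
post: z <= 8
stmt 4: x := x - 2  -- replace 0 occurrence(s) of x with (x - 2)
  => z <= 8
stmt 3: y := z * x  -- replace 0 occurrence(s) of y with (z * x)
  => z <= 8
stmt 2: z := z - y  -- replace 1 occurrence(s) of z with (z - y)
  => ( z - y ) <= 8
stmt 1: y := z * y  -- replace 1 occurrence(s) of y with (z * y)
  => ( z - ( z * y ) ) <= 8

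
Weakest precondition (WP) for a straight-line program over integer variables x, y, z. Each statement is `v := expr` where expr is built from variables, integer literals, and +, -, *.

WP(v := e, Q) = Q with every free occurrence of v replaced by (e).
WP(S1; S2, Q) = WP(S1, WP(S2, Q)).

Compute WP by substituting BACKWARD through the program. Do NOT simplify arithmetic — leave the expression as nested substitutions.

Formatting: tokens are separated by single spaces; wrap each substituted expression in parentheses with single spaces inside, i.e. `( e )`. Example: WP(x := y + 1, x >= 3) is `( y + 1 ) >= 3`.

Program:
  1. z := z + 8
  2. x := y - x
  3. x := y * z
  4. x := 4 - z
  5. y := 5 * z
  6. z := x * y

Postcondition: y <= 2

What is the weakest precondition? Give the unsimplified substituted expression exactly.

Answer: ( 5 * ( z + 8 ) ) <= 2

Derivation:
post: y <= 2
stmt 6: z := x * y  -- replace 0 occurrence(s) of z with (x * y)
  => y <= 2
stmt 5: y := 5 * z  -- replace 1 occurrence(s) of y with (5 * z)
  => ( 5 * z ) <= 2
stmt 4: x := 4 - z  -- replace 0 occurrence(s) of x with (4 - z)
  => ( 5 * z ) <= 2
stmt 3: x := y * z  -- replace 0 occurrence(s) of x with (y * z)
  => ( 5 * z ) <= 2
stmt 2: x := y - x  -- replace 0 occurrence(s) of x with (y - x)
  => ( 5 * z ) <= 2
stmt 1: z := z + 8  -- replace 1 occurrence(s) of z with (z + 8)
  => ( 5 * ( z + 8 ) ) <= 2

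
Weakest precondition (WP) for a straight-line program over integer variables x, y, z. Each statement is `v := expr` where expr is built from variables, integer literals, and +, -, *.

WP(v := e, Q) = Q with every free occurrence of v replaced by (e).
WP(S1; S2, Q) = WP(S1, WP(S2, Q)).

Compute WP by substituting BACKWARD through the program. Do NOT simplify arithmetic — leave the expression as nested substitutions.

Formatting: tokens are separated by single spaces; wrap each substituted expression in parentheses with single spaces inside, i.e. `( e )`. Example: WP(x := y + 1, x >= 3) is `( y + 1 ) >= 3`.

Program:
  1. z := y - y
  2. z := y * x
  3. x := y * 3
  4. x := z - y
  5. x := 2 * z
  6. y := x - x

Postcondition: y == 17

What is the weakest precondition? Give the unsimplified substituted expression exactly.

Answer: ( ( 2 * ( y * x ) ) - ( 2 * ( y * x ) ) ) == 17

Derivation:
post: y == 17
stmt 6: y := x - x  -- replace 1 occurrence(s) of y with (x - x)
  => ( x - x ) == 17
stmt 5: x := 2 * z  -- replace 2 occurrence(s) of x with (2 * z)
  => ( ( 2 * z ) - ( 2 * z ) ) == 17
stmt 4: x := z - y  -- replace 0 occurrence(s) of x with (z - y)
  => ( ( 2 * z ) - ( 2 * z ) ) == 17
stmt 3: x := y * 3  -- replace 0 occurrence(s) of x with (y * 3)
  => ( ( 2 * z ) - ( 2 * z ) ) == 17
stmt 2: z := y * x  -- replace 2 occurrence(s) of z with (y * x)
  => ( ( 2 * ( y * x ) ) - ( 2 * ( y * x ) ) ) == 17
stmt 1: z := y - y  -- replace 0 occurrence(s) of z with (y - y)
  => ( ( 2 * ( y * x ) ) - ( 2 * ( y * x ) ) ) == 17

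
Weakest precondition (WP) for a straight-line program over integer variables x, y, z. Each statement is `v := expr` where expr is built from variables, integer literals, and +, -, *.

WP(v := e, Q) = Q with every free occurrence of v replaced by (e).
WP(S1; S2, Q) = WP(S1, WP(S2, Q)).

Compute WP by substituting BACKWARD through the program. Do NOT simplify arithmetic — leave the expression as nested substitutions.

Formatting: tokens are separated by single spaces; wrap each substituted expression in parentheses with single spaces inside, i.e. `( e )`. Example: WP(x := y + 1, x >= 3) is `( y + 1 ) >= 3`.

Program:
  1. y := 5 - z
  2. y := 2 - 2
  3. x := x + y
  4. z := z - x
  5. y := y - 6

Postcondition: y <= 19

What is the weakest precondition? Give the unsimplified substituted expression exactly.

Answer: ( ( 2 - 2 ) - 6 ) <= 19

Derivation:
post: y <= 19
stmt 5: y := y - 6  -- replace 1 occurrence(s) of y with (y - 6)
  => ( y - 6 ) <= 19
stmt 4: z := z - x  -- replace 0 occurrence(s) of z with (z - x)
  => ( y - 6 ) <= 19
stmt 3: x := x + y  -- replace 0 occurrence(s) of x with (x + y)
  => ( y - 6 ) <= 19
stmt 2: y := 2 - 2  -- replace 1 occurrence(s) of y with (2 - 2)
  => ( ( 2 - 2 ) - 6 ) <= 19
stmt 1: y := 5 - z  -- replace 0 occurrence(s) of y with (5 - z)
  => ( ( 2 - 2 ) - 6 ) <= 19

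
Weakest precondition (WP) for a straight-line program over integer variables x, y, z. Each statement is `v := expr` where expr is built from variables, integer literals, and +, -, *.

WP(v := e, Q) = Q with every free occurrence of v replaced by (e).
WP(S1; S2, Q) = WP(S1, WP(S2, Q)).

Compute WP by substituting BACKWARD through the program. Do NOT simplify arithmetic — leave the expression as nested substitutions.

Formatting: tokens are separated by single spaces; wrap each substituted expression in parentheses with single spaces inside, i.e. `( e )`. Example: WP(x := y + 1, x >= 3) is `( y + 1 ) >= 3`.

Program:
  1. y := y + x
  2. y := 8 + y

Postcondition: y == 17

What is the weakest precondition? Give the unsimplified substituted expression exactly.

post: y == 17
stmt 2: y := 8 + y  -- replace 1 occurrence(s) of y with (8 + y)
  => ( 8 + y ) == 17
stmt 1: y := y + x  -- replace 1 occurrence(s) of y with (y + x)
  => ( 8 + ( y + x ) ) == 17

Answer: ( 8 + ( y + x ) ) == 17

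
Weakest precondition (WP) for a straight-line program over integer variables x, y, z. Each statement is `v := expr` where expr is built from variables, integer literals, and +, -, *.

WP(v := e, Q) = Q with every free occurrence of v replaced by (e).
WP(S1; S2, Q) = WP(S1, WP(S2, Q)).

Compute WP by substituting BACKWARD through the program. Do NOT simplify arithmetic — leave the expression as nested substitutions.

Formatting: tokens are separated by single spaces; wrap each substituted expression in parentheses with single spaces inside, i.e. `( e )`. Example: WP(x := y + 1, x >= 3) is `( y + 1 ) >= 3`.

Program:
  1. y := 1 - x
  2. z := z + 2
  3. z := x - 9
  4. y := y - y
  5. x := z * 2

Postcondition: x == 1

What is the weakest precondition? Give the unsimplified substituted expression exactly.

post: x == 1
stmt 5: x := z * 2  -- replace 1 occurrence(s) of x with (z * 2)
  => ( z * 2 ) == 1
stmt 4: y := y - y  -- replace 0 occurrence(s) of y with (y - y)
  => ( z * 2 ) == 1
stmt 3: z := x - 9  -- replace 1 occurrence(s) of z with (x - 9)
  => ( ( x - 9 ) * 2 ) == 1
stmt 2: z := z + 2  -- replace 0 occurrence(s) of z with (z + 2)
  => ( ( x - 9 ) * 2 ) == 1
stmt 1: y := 1 - x  -- replace 0 occurrence(s) of y with (1 - x)
  => ( ( x - 9 ) * 2 ) == 1

Answer: ( ( x - 9 ) * 2 ) == 1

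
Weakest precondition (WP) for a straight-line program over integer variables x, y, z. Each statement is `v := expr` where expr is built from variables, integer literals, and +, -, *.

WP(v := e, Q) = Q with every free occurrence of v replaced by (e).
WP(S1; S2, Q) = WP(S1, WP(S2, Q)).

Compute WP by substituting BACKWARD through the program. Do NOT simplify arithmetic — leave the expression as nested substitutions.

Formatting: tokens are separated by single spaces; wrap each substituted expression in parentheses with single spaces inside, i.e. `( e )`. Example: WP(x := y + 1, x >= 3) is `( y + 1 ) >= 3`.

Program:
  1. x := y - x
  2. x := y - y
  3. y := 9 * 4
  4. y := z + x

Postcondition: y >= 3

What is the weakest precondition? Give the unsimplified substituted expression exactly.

Answer: ( z + ( y - y ) ) >= 3

Derivation:
post: y >= 3
stmt 4: y := z + x  -- replace 1 occurrence(s) of y with (z + x)
  => ( z + x ) >= 3
stmt 3: y := 9 * 4  -- replace 0 occurrence(s) of y with (9 * 4)
  => ( z + x ) >= 3
stmt 2: x := y - y  -- replace 1 occurrence(s) of x with (y - y)
  => ( z + ( y - y ) ) >= 3
stmt 1: x := y - x  -- replace 0 occurrence(s) of x with (y - x)
  => ( z + ( y - y ) ) >= 3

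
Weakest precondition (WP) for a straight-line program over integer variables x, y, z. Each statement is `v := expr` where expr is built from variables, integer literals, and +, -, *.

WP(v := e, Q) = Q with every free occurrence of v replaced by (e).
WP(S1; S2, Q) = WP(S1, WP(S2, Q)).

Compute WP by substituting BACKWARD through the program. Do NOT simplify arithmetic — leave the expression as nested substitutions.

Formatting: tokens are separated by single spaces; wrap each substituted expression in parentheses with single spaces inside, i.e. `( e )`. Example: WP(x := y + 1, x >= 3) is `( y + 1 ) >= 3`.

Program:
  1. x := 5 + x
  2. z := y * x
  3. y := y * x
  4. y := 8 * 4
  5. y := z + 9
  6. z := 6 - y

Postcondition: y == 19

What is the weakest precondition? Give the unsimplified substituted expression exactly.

Answer: ( ( y * ( 5 + x ) ) + 9 ) == 19

Derivation:
post: y == 19
stmt 6: z := 6 - y  -- replace 0 occurrence(s) of z with (6 - y)
  => y == 19
stmt 5: y := z + 9  -- replace 1 occurrence(s) of y with (z + 9)
  => ( z + 9 ) == 19
stmt 4: y := 8 * 4  -- replace 0 occurrence(s) of y with (8 * 4)
  => ( z + 9 ) == 19
stmt 3: y := y * x  -- replace 0 occurrence(s) of y with (y * x)
  => ( z + 9 ) == 19
stmt 2: z := y * x  -- replace 1 occurrence(s) of z with (y * x)
  => ( ( y * x ) + 9 ) == 19
stmt 1: x := 5 + x  -- replace 1 occurrence(s) of x with (5 + x)
  => ( ( y * ( 5 + x ) ) + 9 ) == 19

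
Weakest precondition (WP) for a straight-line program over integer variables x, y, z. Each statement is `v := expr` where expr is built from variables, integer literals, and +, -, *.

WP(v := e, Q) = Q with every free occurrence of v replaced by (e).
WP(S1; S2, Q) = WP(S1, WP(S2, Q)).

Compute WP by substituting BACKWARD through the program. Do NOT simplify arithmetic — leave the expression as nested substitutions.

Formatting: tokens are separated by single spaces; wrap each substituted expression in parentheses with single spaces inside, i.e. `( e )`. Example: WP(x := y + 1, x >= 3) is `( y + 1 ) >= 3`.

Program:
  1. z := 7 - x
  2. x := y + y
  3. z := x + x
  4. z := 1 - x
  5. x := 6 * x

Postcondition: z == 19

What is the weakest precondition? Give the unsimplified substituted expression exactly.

Answer: ( 1 - ( y + y ) ) == 19

Derivation:
post: z == 19
stmt 5: x := 6 * x  -- replace 0 occurrence(s) of x with (6 * x)
  => z == 19
stmt 4: z := 1 - x  -- replace 1 occurrence(s) of z with (1 - x)
  => ( 1 - x ) == 19
stmt 3: z := x + x  -- replace 0 occurrence(s) of z with (x + x)
  => ( 1 - x ) == 19
stmt 2: x := y + y  -- replace 1 occurrence(s) of x with (y + y)
  => ( 1 - ( y + y ) ) == 19
stmt 1: z := 7 - x  -- replace 0 occurrence(s) of z with (7 - x)
  => ( 1 - ( y + y ) ) == 19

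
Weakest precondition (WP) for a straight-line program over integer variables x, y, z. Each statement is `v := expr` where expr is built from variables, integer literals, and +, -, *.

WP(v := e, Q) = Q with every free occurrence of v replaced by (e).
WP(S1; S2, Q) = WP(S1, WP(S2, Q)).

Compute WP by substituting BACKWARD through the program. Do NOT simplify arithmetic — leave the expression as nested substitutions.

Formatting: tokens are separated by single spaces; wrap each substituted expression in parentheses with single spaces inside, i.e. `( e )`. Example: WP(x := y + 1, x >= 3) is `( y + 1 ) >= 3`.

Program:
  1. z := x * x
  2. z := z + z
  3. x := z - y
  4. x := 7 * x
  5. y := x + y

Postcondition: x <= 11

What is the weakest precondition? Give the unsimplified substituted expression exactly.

Answer: ( 7 * ( ( ( x * x ) + ( x * x ) ) - y ) ) <= 11

Derivation:
post: x <= 11
stmt 5: y := x + y  -- replace 0 occurrence(s) of y with (x + y)
  => x <= 11
stmt 4: x := 7 * x  -- replace 1 occurrence(s) of x with (7 * x)
  => ( 7 * x ) <= 11
stmt 3: x := z - y  -- replace 1 occurrence(s) of x with (z - y)
  => ( 7 * ( z - y ) ) <= 11
stmt 2: z := z + z  -- replace 1 occurrence(s) of z with (z + z)
  => ( 7 * ( ( z + z ) - y ) ) <= 11
stmt 1: z := x * x  -- replace 2 occurrence(s) of z with (x * x)
  => ( 7 * ( ( ( x * x ) + ( x * x ) ) - y ) ) <= 11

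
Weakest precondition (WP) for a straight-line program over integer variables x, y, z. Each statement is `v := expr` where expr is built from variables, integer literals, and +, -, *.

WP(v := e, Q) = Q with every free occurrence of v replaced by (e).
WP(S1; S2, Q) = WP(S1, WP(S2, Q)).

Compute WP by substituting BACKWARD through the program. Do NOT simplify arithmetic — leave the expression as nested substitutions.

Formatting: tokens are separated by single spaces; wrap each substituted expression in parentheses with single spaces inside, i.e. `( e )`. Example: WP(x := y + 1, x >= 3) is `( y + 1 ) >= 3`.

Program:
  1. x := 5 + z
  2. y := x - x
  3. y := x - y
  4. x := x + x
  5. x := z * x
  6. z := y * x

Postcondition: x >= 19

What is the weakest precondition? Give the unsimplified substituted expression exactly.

post: x >= 19
stmt 6: z := y * x  -- replace 0 occurrence(s) of z with (y * x)
  => x >= 19
stmt 5: x := z * x  -- replace 1 occurrence(s) of x with (z * x)
  => ( z * x ) >= 19
stmt 4: x := x + x  -- replace 1 occurrence(s) of x with (x + x)
  => ( z * ( x + x ) ) >= 19
stmt 3: y := x - y  -- replace 0 occurrence(s) of y with (x - y)
  => ( z * ( x + x ) ) >= 19
stmt 2: y := x - x  -- replace 0 occurrence(s) of y with (x - x)
  => ( z * ( x + x ) ) >= 19
stmt 1: x := 5 + z  -- replace 2 occurrence(s) of x with (5 + z)
  => ( z * ( ( 5 + z ) + ( 5 + z ) ) ) >= 19

Answer: ( z * ( ( 5 + z ) + ( 5 + z ) ) ) >= 19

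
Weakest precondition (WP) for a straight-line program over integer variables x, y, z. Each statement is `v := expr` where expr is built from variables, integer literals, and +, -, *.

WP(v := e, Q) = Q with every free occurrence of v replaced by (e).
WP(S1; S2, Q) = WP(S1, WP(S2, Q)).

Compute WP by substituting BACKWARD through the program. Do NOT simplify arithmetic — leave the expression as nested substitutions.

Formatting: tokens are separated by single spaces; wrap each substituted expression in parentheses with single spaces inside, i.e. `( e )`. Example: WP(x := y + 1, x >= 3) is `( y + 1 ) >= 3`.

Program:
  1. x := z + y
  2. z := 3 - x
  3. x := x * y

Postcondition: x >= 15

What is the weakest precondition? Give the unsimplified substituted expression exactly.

post: x >= 15
stmt 3: x := x * y  -- replace 1 occurrence(s) of x with (x * y)
  => ( x * y ) >= 15
stmt 2: z := 3 - x  -- replace 0 occurrence(s) of z with (3 - x)
  => ( x * y ) >= 15
stmt 1: x := z + y  -- replace 1 occurrence(s) of x with (z + y)
  => ( ( z + y ) * y ) >= 15

Answer: ( ( z + y ) * y ) >= 15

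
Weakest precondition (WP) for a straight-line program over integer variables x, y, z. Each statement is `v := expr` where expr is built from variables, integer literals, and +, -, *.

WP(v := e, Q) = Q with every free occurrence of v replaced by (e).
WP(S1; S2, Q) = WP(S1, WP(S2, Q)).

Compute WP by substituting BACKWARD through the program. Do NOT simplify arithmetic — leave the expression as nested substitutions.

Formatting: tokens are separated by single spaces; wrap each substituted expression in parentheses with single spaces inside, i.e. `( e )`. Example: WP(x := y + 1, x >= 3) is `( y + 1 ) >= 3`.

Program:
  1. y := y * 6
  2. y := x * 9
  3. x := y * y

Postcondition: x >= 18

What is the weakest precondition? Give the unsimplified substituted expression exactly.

post: x >= 18
stmt 3: x := y * y  -- replace 1 occurrence(s) of x with (y * y)
  => ( y * y ) >= 18
stmt 2: y := x * 9  -- replace 2 occurrence(s) of y with (x * 9)
  => ( ( x * 9 ) * ( x * 9 ) ) >= 18
stmt 1: y := y * 6  -- replace 0 occurrence(s) of y with (y * 6)
  => ( ( x * 9 ) * ( x * 9 ) ) >= 18

Answer: ( ( x * 9 ) * ( x * 9 ) ) >= 18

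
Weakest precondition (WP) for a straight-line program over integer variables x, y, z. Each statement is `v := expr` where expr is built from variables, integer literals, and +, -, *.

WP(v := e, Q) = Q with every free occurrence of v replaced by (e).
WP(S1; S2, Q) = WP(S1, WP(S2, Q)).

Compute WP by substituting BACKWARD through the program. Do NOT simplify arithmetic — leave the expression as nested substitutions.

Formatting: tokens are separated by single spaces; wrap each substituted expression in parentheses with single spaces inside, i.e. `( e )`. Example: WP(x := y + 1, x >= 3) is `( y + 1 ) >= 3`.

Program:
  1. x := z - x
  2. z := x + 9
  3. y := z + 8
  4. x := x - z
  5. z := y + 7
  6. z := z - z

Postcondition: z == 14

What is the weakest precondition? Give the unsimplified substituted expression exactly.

Answer: ( ( ( ( ( z - x ) + 9 ) + 8 ) + 7 ) - ( ( ( ( z - x ) + 9 ) + 8 ) + 7 ) ) == 14

Derivation:
post: z == 14
stmt 6: z := z - z  -- replace 1 occurrence(s) of z with (z - z)
  => ( z - z ) == 14
stmt 5: z := y + 7  -- replace 2 occurrence(s) of z with (y + 7)
  => ( ( y + 7 ) - ( y + 7 ) ) == 14
stmt 4: x := x - z  -- replace 0 occurrence(s) of x with (x - z)
  => ( ( y + 7 ) - ( y + 7 ) ) == 14
stmt 3: y := z + 8  -- replace 2 occurrence(s) of y with (z + 8)
  => ( ( ( z + 8 ) + 7 ) - ( ( z + 8 ) + 7 ) ) == 14
stmt 2: z := x + 9  -- replace 2 occurrence(s) of z with (x + 9)
  => ( ( ( ( x + 9 ) + 8 ) + 7 ) - ( ( ( x + 9 ) + 8 ) + 7 ) ) == 14
stmt 1: x := z - x  -- replace 2 occurrence(s) of x with (z - x)
  => ( ( ( ( ( z - x ) + 9 ) + 8 ) + 7 ) - ( ( ( ( z - x ) + 9 ) + 8 ) + 7 ) ) == 14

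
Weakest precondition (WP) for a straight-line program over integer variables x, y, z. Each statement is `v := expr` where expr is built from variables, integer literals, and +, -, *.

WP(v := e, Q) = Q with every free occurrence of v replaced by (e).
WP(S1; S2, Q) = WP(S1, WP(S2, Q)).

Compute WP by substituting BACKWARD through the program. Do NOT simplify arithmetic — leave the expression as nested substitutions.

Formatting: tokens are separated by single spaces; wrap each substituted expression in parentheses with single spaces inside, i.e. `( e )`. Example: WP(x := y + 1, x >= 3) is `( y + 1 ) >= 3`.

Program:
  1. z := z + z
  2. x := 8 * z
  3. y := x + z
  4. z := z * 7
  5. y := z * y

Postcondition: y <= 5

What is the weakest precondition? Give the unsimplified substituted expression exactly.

post: y <= 5
stmt 5: y := z * y  -- replace 1 occurrence(s) of y with (z * y)
  => ( z * y ) <= 5
stmt 4: z := z * 7  -- replace 1 occurrence(s) of z with (z * 7)
  => ( ( z * 7 ) * y ) <= 5
stmt 3: y := x + z  -- replace 1 occurrence(s) of y with (x + z)
  => ( ( z * 7 ) * ( x + z ) ) <= 5
stmt 2: x := 8 * z  -- replace 1 occurrence(s) of x with (8 * z)
  => ( ( z * 7 ) * ( ( 8 * z ) + z ) ) <= 5
stmt 1: z := z + z  -- replace 3 occurrence(s) of z with (z + z)
  => ( ( ( z + z ) * 7 ) * ( ( 8 * ( z + z ) ) + ( z + z ) ) ) <= 5

Answer: ( ( ( z + z ) * 7 ) * ( ( 8 * ( z + z ) ) + ( z + z ) ) ) <= 5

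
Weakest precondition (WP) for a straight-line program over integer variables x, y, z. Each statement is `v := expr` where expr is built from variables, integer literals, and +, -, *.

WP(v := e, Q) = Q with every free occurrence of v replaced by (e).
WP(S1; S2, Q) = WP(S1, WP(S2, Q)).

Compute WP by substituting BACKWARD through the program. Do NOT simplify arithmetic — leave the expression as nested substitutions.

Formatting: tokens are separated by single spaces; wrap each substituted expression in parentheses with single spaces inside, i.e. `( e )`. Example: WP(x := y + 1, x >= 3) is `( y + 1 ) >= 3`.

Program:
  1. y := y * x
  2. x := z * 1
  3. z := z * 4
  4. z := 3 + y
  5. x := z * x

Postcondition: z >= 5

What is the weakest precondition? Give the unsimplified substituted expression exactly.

Answer: ( 3 + ( y * x ) ) >= 5

Derivation:
post: z >= 5
stmt 5: x := z * x  -- replace 0 occurrence(s) of x with (z * x)
  => z >= 5
stmt 4: z := 3 + y  -- replace 1 occurrence(s) of z with (3 + y)
  => ( 3 + y ) >= 5
stmt 3: z := z * 4  -- replace 0 occurrence(s) of z with (z * 4)
  => ( 3 + y ) >= 5
stmt 2: x := z * 1  -- replace 0 occurrence(s) of x with (z * 1)
  => ( 3 + y ) >= 5
stmt 1: y := y * x  -- replace 1 occurrence(s) of y with (y * x)
  => ( 3 + ( y * x ) ) >= 5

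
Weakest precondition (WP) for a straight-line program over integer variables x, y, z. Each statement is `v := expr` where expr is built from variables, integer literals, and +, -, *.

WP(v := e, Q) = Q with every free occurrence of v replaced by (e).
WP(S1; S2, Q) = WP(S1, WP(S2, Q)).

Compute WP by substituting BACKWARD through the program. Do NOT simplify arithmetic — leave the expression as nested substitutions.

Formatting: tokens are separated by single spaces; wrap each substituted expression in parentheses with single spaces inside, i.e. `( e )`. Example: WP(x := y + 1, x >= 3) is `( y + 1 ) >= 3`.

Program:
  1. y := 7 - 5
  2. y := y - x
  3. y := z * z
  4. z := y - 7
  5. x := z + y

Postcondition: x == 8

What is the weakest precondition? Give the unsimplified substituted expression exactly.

Answer: ( ( ( z * z ) - 7 ) + ( z * z ) ) == 8

Derivation:
post: x == 8
stmt 5: x := z + y  -- replace 1 occurrence(s) of x with (z + y)
  => ( z + y ) == 8
stmt 4: z := y - 7  -- replace 1 occurrence(s) of z with (y - 7)
  => ( ( y - 7 ) + y ) == 8
stmt 3: y := z * z  -- replace 2 occurrence(s) of y with (z * z)
  => ( ( ( z * z ) - 7 ) + ( z * z ) ) == 8
stmt 2: y := y - x  -- replace 0 occurrence(s) of y with (y - x)
  => ( ( ( z * z ) - 7 ) + ( z * z ) ) == 8
stmt 1: y := 7 - 5  -- replace 0 occurrence(s) of y with (7 - 5)
  => ( ( ( z * z ) - 7 ) + ( z * z ) ) == 8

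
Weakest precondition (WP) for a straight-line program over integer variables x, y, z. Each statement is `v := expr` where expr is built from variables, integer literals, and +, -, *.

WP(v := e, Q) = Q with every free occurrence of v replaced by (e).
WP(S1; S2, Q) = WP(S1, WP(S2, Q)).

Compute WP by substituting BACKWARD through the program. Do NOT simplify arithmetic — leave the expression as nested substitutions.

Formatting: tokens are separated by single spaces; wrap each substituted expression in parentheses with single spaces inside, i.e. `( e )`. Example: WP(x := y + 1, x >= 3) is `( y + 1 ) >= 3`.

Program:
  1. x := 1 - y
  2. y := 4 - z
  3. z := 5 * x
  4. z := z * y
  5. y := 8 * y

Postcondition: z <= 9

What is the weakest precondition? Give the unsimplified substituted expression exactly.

Answer: ( ( 5 * ( 1 - y ) ) * ( 4 - z ) ) <= 9

Derivation:
post: z <= 9
stmt 5: y := 8 * y  -- replace 0 occurrence(s) of y with (8 * y)
  => z <= 9
stmt 4: z := z * y  -- replace 1 occurrence(s) of z with (z * y)
  => ( z * y ) <= 9
stmt 3: z := 5 * x  -- replace 1 occurrence(s) of z with (5 * x)
  => ( ( 5 * x ) * y ) <= 9
stmt 2: y := 4 - z  -- replace 1 occurrence(s) of y with (4 - z)
  => ( ( 5 * x ) * ( 4 - z ) ) <= 9
stmt 1: x := 1 - y  -- replace 1 occurrence(s) of x with (1 - y)
  => ( ( 5 * ( 1 - y ) ) * ( 4 - z ) ) <= 9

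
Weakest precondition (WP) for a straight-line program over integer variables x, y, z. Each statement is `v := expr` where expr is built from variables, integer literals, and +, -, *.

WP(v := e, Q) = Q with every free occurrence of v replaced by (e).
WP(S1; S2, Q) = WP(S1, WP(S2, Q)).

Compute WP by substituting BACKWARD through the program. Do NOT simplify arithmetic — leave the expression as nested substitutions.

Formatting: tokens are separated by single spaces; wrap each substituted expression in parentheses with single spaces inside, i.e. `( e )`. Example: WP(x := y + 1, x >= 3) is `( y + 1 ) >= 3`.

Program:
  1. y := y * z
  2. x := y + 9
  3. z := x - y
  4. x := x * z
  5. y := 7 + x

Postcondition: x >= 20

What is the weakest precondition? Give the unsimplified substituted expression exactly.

post: x >= 20
stmt 5: y := 7 + x  -- replace 0 occurrence(s) of y with (7 + x)
  => x >= 20
stmt 4: x := x * z  -- replace 1 occurrence(s) of x with (x * z)
  => ( x * z ) >= 20
stmt 3: z := x - y  -- replace 1 occurrence(s) of z with (x - y)
  => ( x * ( x - y ) ) >= 20
stmt 2: x := y + 9  -- replace 2 occurrence(s) of x with (y + 9)
  => ( ( y + 9 ) * ( ( y + 9 ) - y ) ) >= 20
stmt 1: y := y * z  -- replace 3 occurrence(s) of y with (y * z)
  => ( ( ( y * z ) + 9 ) * ( ( ( y * z ) + 9 ) - ( y * z ) ) ) >= 20

Answer: ( ( ( y * z ) + 9 ) * ( ( ( y * z ) + 9 ) - ( y * z ) ) ) >= 20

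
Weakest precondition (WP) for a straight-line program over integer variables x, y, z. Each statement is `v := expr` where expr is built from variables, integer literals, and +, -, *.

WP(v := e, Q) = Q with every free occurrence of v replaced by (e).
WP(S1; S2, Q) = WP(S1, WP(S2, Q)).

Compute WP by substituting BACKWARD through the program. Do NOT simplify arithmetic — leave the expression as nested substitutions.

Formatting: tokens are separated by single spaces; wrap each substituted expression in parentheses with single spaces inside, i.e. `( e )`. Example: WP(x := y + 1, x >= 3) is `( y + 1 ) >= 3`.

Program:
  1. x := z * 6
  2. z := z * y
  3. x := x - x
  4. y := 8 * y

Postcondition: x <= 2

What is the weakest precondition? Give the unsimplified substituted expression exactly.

Answer: ( ( z * 6 ) - ( z * 6 ) ) <= 2

Derivation:
post: x <= 2
stmt 4: y := 8 * y  -- replace 0 occurrence(s) of y with (8 * y)
  => x <= 2
stmt 3: x := x - x  -- replace 1 occurrence(s) of x with (x - x)
  => ( x - x ) <= 2
stmt 2: z := z * y  -- replace 0 occurrence(s) of z with (z * y)
  => ( x - x ) <= 2
stmt 1: x := z * 6  -- replace 2 occurrence(s) of x with (z * 6)
  => ( ( z * 6 ) - ( z * 6 ) ) <= 2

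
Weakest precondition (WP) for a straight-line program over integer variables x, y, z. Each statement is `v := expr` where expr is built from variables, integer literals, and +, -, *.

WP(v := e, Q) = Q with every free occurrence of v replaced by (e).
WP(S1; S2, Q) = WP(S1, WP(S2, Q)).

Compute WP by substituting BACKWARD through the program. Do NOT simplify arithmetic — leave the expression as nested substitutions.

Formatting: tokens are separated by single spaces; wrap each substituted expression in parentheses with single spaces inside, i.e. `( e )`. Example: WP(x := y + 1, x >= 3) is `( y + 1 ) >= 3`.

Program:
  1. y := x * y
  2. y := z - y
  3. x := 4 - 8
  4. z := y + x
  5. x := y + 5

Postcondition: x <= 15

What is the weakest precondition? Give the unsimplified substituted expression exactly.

Answer: ( ( z - ( x * y ) ) + 5 ) <= 15

Derivation:
post: x <= 15
stmt 5: x := y + 5  -- replace 1 occurrence(s) of x with (y + 5)
  => ( y + 5 ) <= 15
stmt 4: z := y + x  -- replace 0 occurrence(s) of z with (y + x)
  => ( y + 5 ) <= 15
stmt 3: x := 4 - 8  -- replace 0 occurrence(s) of x with (4 - 8)
  => ( y + 5 ) <= 15
stmt 2: y := z - y  -- replace 1 occurrence(s) of y with (z - y)
  => ( ( z - y ) + 5 ) <= 15
stmt 1: y := x * y  -- replace 1 occurrence(s) of y with (x * y)
  => ( ( z - ( x * y ) ) + 5 ) <= 15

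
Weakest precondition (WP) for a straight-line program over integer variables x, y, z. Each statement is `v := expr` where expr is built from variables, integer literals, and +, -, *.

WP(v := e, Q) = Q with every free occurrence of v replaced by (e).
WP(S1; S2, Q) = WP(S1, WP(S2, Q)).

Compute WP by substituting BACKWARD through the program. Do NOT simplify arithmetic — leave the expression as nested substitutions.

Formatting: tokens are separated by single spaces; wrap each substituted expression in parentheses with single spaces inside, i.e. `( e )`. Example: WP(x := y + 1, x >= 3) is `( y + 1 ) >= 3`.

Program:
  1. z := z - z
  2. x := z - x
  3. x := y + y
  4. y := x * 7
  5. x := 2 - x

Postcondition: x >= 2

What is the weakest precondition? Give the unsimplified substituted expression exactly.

post: x >= 2
stmt 5: x := 2 - x  -- replace 1 occurrence(s) of x with (2 - x)
  => ( 2 - x ) >= 2
stmt 4: y := x * 7  -- replace 0 occurrence(s) of y with (x * 7)
  => ( 2 - x ) >= 2
stmt 3: x := y + y  -- replace 1 occurrence(s) of x with (y + y)
  => ( 2 - ( y + y ) ) >= 2
stmt 2: x := z - x  -- replace 0 occurrence(s) of x with (z - x)
  => ( 2 - ( y + y ) ) >= 2
stmt 1: z := z - z  -- replace 0 occurrence(s) of z with (z - z)
  => ( 2 - ( y + y ) ) >= 2

Answer: ( 2 - ( y + y ) ) >= 2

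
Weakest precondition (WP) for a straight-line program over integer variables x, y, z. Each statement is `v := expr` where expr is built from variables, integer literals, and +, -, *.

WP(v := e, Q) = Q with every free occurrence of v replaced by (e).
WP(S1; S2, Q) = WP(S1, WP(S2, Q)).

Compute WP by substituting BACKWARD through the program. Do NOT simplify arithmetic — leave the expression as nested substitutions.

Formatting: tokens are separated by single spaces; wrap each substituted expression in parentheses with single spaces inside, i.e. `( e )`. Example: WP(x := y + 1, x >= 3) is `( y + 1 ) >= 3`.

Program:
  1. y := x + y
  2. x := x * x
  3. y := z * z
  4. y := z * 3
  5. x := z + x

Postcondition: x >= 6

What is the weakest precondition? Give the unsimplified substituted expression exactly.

post: x >= 6
stmt 5: x := z + x  -- replace 1 occurrence(s) of x with (z + x)
  => ( z + x ) >= 6
stmt 4: y := z * 3  -- replace 0 occurrence(s) of y with (z * 3)
  => ( z + x ) >= 6
stmt 3: y := z * z  -- replace 0 occurrence(s) of y with (z * z)
  => ( z + x ) >= 6
stmt 2: x := x * x  -- replace 1 occurrence(s) of x with (x * x)
  => ( z + ( x * x ) ) >= 6
stmt 1: y := x + y  -- replace 0 occurrence(s) of y with (x + y)
  => ( z + ( x * x ) ) >= 6

Answer: ( z + ( x * x ) ) >= 6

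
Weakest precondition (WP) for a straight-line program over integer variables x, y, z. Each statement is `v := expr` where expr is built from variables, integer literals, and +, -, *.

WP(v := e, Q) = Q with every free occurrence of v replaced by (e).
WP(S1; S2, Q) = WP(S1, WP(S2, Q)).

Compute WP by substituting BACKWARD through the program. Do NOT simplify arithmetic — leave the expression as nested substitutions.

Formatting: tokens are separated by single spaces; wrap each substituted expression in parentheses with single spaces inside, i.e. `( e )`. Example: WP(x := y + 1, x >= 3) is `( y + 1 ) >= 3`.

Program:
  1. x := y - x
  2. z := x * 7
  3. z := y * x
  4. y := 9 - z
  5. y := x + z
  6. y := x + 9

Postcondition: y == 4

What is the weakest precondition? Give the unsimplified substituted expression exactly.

Answer: ( ( y - x ) + 9 ) == 4

Derivation:
post: y == 4
stmt 6: y := x + 9  -- replace 1 occurrence(s) of y with (x + 9)
  => ( x + 9 ) == 4
stmt 5: y := x + z  -- replace 0 occurrence(s) of y with (x + z)
  => ( x + 9 ) == 4
stmt 4: y := 9 - z  -- replace 0 occurrence(s) of y with (9 - z)
  => ( x + 9 ) == 4
stmt 3: z := y * x  -- replace 0 occurrence(s) of z with (y * x)
  => ( x + 9 ) == 4
stmt 2: z := x * 7  -- replace 0 occurrence(s) of z with (x * 7)
  => ( x + 9 ) == 4
stmt 1: x := y - x  -- replace 1 occurrence(s) of x with (y - x)
  => ( ( y - x ) + 9 ) == 4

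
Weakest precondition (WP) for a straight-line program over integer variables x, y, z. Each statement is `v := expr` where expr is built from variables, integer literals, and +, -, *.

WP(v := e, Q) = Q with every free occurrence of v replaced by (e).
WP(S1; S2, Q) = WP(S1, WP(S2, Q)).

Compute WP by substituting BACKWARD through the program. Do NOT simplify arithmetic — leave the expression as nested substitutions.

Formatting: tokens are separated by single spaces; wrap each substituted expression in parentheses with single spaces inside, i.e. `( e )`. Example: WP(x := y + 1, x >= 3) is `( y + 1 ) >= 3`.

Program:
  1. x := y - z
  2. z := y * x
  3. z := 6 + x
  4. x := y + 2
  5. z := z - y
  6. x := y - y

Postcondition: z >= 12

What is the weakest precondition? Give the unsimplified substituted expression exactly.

Answer: ( ( 6 + ( y - z ) ) - y ) >= 12

Derivation:
post: z >= 12
stmt 6: x := y - y  -- replace 0 occurrence(s) of x with (y - y)
  => z >= 12
stmt 5: z := z - y  -- replace 1 occurrence(s) of z with (z - y)
  => ( z - y ) >= 12
stmt 4: x := y + 2  -- replace 0 occurrence(s) of x with (y + 2)
  => ( z - y ) >= 12
stmt 3: z := 6 + x  -- replace 1 occurrence(s) of z with (6 + x)
  => ( ( 6 + x ) - y ) >= 12
stmt 2: z := y * x  -- replace 0 occurrence(s) of z with (y * x)
  => ( ( 6 + x ) - y ) >= 12
stmt 1: x := y - z  -- replace 1 occurrence(s) of x with (y - z)
  => ( ( 6 + ( y - z ) ) - y ) >= 12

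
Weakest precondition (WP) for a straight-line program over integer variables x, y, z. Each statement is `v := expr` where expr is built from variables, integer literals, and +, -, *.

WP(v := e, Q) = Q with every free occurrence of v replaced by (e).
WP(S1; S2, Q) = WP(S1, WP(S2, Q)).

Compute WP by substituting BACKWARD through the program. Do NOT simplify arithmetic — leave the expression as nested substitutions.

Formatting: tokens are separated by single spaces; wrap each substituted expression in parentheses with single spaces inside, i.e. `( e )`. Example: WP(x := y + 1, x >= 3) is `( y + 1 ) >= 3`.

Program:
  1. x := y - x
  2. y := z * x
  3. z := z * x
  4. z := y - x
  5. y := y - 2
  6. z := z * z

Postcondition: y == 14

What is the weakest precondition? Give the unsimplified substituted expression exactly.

post: y == 14
stmt 6: z := z * z  -- replace 0 occurrence(s) of z with (z * z)
  => y == 14
stmt 5: y := y - 2  -- replace 1 occurrence(s) of y with (y - 2)
  => ( y - 2 ) == 14
stmt 4: z := y - x  -- replace 0 occurrence(s) of z with (y - x)
  => ( y - 2 ) == 14
stmt 3: z := z * x  -- replace 0 occurrence(s) of z with (z * x)
  => ( y - 2 ) == 14
stmt 2: y := z * x  -- replace 1 occurrence(s) of y with (z * x)
  => ( ( z * x ) - 2 ) == 14
stmt 1: x := y - x  -- replace 1 occurrence(s) of x with (y - x)
  => ( ( z * ( y - x ) ) - 2 ) == 14

Answer: ( ( z * ( y - x ) ) - 2 ) == 14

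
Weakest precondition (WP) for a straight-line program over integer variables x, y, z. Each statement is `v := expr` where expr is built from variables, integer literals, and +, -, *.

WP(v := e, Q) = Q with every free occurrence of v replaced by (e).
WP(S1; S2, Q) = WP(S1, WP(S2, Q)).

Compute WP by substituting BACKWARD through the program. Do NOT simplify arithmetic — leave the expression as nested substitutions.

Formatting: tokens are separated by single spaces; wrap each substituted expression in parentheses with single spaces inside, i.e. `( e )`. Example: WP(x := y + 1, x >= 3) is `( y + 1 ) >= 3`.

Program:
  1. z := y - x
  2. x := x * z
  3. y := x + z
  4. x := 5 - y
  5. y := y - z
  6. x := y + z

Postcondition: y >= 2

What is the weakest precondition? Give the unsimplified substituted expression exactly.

post: y >= 2
stmt 6: x := y + z  -- replace 0 occurrence(s) of x with (y + z)
  => y >= 2
stmt 5: y := y - z  -- replace 1 occurrence(s) of y with (y - z)
  => ( y - z ) >= 2
stmt 4: x := 5 - y  -- replace 0 occurrence(s) of x with (5 - y)
  => ( y - z ) >= 2
stmt 3: y := x + z  -- replace 1 occurrence(s) of y with (x + z)
  => ( ( x + z ) - z ) >= 2
stmt 2: x := x * z  -- replace 1 occurrence(s) of x with (x * z)
  => ( ( ( x * z ) + z ) - z ) >= 2
stmt 1: z := y - x  -- replace 3 occurrence(s) of z with (y - x)
  => ( ( ( x * ( y - x ) ) + ( y - x ) ) - ( y - x ) ) >= 2

Answer: ( ( ( x * ( y - x ) ) + ( y - x ) ) - ( y - x ) ) >= 2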